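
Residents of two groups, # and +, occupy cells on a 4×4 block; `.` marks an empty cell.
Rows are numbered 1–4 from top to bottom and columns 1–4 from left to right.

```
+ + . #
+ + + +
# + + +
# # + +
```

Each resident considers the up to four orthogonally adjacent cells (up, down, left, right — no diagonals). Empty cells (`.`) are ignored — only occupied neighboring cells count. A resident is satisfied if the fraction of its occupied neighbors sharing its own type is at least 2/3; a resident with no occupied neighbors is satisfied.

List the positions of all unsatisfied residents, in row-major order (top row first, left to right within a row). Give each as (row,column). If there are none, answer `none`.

(1,1)+ 2/2 satisfied
(1,2)+ 2/2 satisfied
(1,4)# 0/1 not
(2,1)+ 2/3 satisfied
(2,2)+ 4/4 satisfied
(2,3)+ 3/3 satisfied
(2,4)+ 2/3 satisfied
(3,1)# 1/3 not
(3,2)+ 2/4 not
(3,3)+ 4/4 satisfied
(3,4)+ 3/3 satisfied
(4,1)# 2/2 satisfied
(4,2)# 1/3 not
(4,3)+ 2/3 satisfied
(4,4)+ 2/2 satisfied

(1,4), (3,1), (3,2), (4,2)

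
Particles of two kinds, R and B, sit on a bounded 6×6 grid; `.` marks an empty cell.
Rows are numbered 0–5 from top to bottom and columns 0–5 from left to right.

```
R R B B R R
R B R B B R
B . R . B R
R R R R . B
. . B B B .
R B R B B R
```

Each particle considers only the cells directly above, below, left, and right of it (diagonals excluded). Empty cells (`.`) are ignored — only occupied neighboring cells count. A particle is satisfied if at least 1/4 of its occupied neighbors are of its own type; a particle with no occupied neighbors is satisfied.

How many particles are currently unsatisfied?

Row 0: (0,0)R 2/2 ✓ · (0,1)R 1/3 ✓ · (0,2)B 1/3 ✓ · (0,3)B 2/3 ✓ · (0,4)R 1/3 ✓ · (0,5)R 2/2 ✓
Row 1: (1,0)R 1/3 ✓ · (1,1)B 0/3 ✗ · (1,2)R 1/4 ✓ · (1,3)B 2/3 ✓ · (1,4)B 2/4 ✓ · (1,5)R 2/3 ✓
Row 2: (2,0)B 0/2 ✗ · (2,2)R 2/2 ✓ · (2,4)B 1/2 ✓ · (2,5)R 1/3 ✓
Row 3: (3,0)R 1/2 ✓ · (3,1)R 2/2 ✓ · (3,2)R 3/4 ✓ · (3,3)R 1/2 ✓ · (3,5)B 0/1 ✗
Row 4: (4,2)B 1/3 ✓ · (4,3)B 3/4 ✓ · (4,4)B 2/2 ✓
Row 5: (5,0)R 0/1 ✗ · (5,1)B 0/2 ✗ · (5,2)R 0/3 ✗ · (5,3)B 2/3 ✓ · (5,4)B 2/3 ✓ · (5,5)R 0/1 ✗
Unsatisfied: (1,1), (2,0), (3,5), (5,0), (5,1), (5,2), (5,5) — 7 in total.

7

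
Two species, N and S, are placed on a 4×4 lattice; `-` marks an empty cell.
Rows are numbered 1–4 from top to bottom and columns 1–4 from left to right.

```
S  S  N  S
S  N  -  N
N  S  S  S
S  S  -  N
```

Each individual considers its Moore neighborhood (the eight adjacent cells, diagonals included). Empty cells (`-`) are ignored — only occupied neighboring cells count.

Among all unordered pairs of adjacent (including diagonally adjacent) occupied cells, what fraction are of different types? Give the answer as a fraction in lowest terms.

16/29

Scan each occupied cell's neighbors to the right and below (and the two forward diagonals) so each pair is counted once.
From row 1: 5 unlike of 10 pairs (running 5/10).
From row 2: 6 unlike of 8 pairs (running 11/18).
From row 3: 5 unlike of 10 pairs (running 16/28).
From row 4: 0 unlike of 1 pairs (running 16/29).
Total adjacent occupied pairs: 29; unlike-type pairs: 16.
16/29 is already in lowest terms.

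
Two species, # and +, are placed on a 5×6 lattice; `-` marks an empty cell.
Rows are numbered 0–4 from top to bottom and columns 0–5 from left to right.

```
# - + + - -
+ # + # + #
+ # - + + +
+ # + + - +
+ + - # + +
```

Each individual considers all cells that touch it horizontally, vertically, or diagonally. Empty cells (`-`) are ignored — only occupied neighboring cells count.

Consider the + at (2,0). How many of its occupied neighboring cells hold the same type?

Occupied neighbors of (2,0): (1,0)=+, (1,1)=#, (2,1)=#, (3,0)=+, (3,1)=#.
Same type (+): 2 of 5.

2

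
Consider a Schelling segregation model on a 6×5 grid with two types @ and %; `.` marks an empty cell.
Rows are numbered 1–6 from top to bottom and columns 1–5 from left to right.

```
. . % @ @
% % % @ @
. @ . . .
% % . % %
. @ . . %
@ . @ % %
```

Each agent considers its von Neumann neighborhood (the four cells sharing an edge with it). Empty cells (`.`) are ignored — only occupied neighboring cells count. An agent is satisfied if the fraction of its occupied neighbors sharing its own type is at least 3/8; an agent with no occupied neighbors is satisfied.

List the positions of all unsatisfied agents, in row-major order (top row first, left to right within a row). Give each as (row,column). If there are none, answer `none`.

(3,2), (4,2), (5,2), (6,3)

Row 1: (1,3)% 1/2 satisfied · (1,4)@ 2/3 satisfied · (1,5)@ 2/2 satisfied
Row 2: (2,1)% 1/1 satisfied · (2,2)% 2/3 satisfied · (2,3)% 2/3 satisfied · (2,4)@ 2/3 satisfied · (2,5)@ 2/2 satisfied
Row 3: (3,2)@ 0/2 not
Row 4: (4,1)% 1/1 satisfied · (4,2)% 1/3 not · (4,4)% 1/1 satisfied · (4,5)% 2/2 satisfied
Row 5: (5,2)@ 0/1 not · (5,5)% 2/2 satisfied
Row 6: (6,1)@ 0/0 satisfied · (6,3)@ 0/1 not · (6,4)% 1/2 satisfied · (6,5)% 2/2 satisfied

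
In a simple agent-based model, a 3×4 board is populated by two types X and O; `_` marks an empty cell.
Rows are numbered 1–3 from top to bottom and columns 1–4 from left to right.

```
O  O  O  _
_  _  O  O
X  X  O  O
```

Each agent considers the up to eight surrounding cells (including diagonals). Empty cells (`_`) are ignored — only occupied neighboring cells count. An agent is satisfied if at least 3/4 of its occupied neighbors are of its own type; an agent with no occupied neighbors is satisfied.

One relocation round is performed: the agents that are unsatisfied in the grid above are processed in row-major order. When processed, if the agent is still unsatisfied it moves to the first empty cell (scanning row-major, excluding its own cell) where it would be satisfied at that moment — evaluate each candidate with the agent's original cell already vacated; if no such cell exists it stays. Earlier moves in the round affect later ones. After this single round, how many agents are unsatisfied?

1

Initially unsatisfied (in order): (3,2).
  (3,2): no empty cell satisfies it; stays.
Resulting grid:
O O O _
_ _ O O
X X O O
Unsatisfied now: (3,2).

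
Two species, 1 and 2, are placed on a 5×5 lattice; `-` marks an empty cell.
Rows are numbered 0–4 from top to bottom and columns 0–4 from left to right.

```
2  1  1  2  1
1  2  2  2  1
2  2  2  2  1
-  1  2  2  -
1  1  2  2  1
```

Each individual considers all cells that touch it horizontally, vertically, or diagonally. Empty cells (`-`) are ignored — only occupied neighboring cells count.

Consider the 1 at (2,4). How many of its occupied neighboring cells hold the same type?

Occupied neighbors of (2,4): (1,3)=2, (1,4)=1, (2,3)=2, (3,3)=2.
Same type (1): 1 of 4.

1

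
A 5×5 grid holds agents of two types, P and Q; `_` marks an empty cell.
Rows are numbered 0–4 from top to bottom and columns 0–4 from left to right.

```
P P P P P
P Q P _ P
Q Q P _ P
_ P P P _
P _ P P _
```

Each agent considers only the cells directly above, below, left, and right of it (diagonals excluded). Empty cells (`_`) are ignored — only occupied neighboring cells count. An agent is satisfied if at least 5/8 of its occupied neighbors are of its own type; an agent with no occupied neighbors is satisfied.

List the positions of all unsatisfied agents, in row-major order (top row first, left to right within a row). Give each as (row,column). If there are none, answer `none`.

(1,0), (1,1), (2,0), (2,1), (3,1)

Row 0: (0,0)P 2/2 ✓ · (0,1)P 2/3 ✓ · (0,2)P 3/3 ✓ · (0,3)P 2/2 ✓ · (0,4)P 2/2 ✓
Row 1: (1,0)P 1/3 ✗ · (1,1)Q 1/4 ✗ · (1,2)P 2/3 ✓ · (1,4)P 2/2 ✓
Row 2: (2,0)Q 1/2 ✗ · (2,1)Q 2/4 ✗ · (2,2)P 2/3 ✓ · (2,4)P 1/1 ✓
Row 3: (3,1)P 1/2 ✗ · (3,2)P 4/4 ✓ · (3,3)P 2/2 ✓
Row 4: (4,0)P 0/0 ✓ · (4,2)P 2/2 ✓ · (4,3)P 2/2 ✓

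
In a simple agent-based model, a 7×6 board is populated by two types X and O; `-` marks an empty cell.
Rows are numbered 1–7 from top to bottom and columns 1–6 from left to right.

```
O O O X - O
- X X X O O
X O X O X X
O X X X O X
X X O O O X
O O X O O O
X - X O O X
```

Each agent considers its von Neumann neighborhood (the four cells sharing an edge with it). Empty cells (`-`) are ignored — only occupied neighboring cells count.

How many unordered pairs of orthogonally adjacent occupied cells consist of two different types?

34

Scan each occupied cell's neighbors to the right and below so each pair is counted once.
From row 1: 3 unlike of 7 pairs (running 3/7).
From row 2: 5 unlike of 9 pairs (running 8/16).
From row 3: 8 unlike of 11 pairs (running 16/27).
From row 4: 6 unlike of 11 pairs (running 22/38).
From row 5: 6 unlike of 11 pairs (running 28/49).
From row 6: 4 unlike of 10 pairs (running 32/59).
From row 7: 2 unlike of 3 pairs (running 34/62).
Total adjacent occupied pairs: 62; unlike-type pairs: 34.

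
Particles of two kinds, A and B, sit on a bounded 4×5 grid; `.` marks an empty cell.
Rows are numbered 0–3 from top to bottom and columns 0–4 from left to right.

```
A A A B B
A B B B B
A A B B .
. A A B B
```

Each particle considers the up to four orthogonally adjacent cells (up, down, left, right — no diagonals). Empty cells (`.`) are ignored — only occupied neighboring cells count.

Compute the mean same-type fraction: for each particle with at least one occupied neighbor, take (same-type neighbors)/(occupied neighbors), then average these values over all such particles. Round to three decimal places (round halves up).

0.741

Row 0: (0,0)A 2/2 · (0,1)A 2/3 · (0,2)A 1/3 · (0,3)B 2/3 · (0,4)B 2/2
Row 1: (1,0)A 2/3 · (1,1)B 1/4 · (1,2)B 3/4 · (1,3)B 4/4 · (1,4)B 2/2
Row 2: (2,0)A 2/2 · (2,1)A 2/4 · (2,2)B 2/4 · (2,3)B 3/3
Row 3: (3,1)A 2/2 · (3,2)A 1/3 · (3,3)B 2/3 · (3,4)B 1/1
Sum over 18 particles: 2/2 + 2/3 + 1/3 + 2/3 + 2/2 + 2/3 + 1/4 + 3/4 + 4/4 + 2/2 + 2/2 + 2/4 + 2/4 + 3/3 + 2/2 + 1/3 + 2/3 + 1/1 = 40/3; mean = 40/3 ÷ 18 = 20/27 = 0.740740… → 0.741.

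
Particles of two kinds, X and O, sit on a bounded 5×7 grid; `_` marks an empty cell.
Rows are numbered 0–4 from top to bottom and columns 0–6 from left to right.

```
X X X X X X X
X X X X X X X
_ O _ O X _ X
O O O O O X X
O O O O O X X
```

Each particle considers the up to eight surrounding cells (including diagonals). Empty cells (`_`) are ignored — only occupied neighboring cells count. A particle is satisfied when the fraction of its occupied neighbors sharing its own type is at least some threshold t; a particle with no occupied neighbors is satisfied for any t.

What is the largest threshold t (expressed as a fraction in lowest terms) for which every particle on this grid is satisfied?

(0,0)X 3/3
(0,1)X 5/5
(0,2)X 5/5
(0,3)X 5/5
(0,4)X 5/5
(0,5)X 5/5
(0,6)X 3/3
(1,0)X 3/4
(1,1)X 5/6
(1,2)X 5/7
(1,3)X 6/7
(1,4)X 6/7
(1,5)X 7/7
(1,6)X 4/4
(2,1)O 3/6
(2,3)O 3/7
(2,4)X 4/7
(2,6)X 4/4
(3,0)O 4/4
(3,1)O 6/6
(3,2)O 7/7
(3,3)O 6/7
(3,4)O 4/7
(3,5)X 5/7
(3,6)X 4/4
(4,0)O 3/3
(4,1)O 5/5
(4,2)O 5/5
(4,3)O 5/5
(4,4)O 3/5
(4,5)X 3/5
(4,6)X 3/3
The smallest same-type fraction is 3/7 at (2,3), which reduces to 3/7. Any threshold above that leaves this particle unsatisfied.

3/7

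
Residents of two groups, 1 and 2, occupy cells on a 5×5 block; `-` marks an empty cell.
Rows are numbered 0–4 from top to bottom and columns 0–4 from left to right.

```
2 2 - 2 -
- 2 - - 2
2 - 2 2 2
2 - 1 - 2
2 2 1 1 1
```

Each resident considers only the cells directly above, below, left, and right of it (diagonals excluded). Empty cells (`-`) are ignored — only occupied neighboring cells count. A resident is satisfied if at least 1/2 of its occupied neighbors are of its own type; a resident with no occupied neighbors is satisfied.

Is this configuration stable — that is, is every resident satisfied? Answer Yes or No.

Yes

Row 0: (0,0)2 1/1 ok · (0,1)2 2/2 ok · (0,3)2 0/0 ok
Row 1: (1,1)2 1/1 ok · (1,4)2 1/1 ok
Row 2: (2,0)2 1/1 ok · (2,2)2 1/2 ok · (2,3)2 2/2 ok · (2,4)2 3/3 ok
Row 3: (3,0)2 2/2 ok · (3,2)1 1/2 ok · (3,4)2 1/2 ok
Row 4: (4,0)2 2/2 ok · (4,1)2 1/2 ok · (4,2)1 2/3 ok · (4,3)1 2/2 ok · (4,4)1 1/2 ok
All meet the threshold, so the configuration is stable.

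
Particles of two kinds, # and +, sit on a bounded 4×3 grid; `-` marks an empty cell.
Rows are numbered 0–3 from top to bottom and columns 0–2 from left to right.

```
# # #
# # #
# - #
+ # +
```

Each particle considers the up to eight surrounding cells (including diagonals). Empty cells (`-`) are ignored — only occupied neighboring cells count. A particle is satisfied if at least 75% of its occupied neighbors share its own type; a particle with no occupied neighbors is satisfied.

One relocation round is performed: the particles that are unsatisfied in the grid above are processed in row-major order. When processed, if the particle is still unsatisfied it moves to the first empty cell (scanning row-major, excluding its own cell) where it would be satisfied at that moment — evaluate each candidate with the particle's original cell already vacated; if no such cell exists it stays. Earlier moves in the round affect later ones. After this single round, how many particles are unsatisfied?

Initially unsatisfied (in order): (3,0), (3,1), (3,2).
  (3,0): no empty cell satisfies it; stays.
  (3,1): no empty cell satisfies it; stays.
  (3,2): no empty cell satisfies it; stays.
Resulting grid:
# # #
# # #
# - #
+ # +
Unsatisfied now: (3,0), (3,1), (3,2).

3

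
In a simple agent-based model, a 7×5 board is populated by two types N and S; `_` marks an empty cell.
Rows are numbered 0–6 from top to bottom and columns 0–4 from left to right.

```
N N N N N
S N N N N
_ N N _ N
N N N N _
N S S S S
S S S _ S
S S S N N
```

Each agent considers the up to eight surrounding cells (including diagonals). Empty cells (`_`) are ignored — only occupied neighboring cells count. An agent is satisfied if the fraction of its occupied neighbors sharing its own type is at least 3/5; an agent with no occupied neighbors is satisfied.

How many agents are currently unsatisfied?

9

(0,0)N 2/3 ✓
(0,1)N 4/5 ✓
(0,2)N 5/5 ✓
(0,3)N 5/5 ✓
(0,4)N 3/3 ✓
(1,0)S 0/4 ✗
(1,1)N 6/7 ✓
(1,2)N 7/7 ✓
(1,3)N 7/7 ✓
(1,4)N 4/4 ✓
(2,1)N 6/7 ✓
(2,2)N 7/7 ✓
(2,4)N 3/3 ✓
(3,0)N 3/4 ✓
(3,1)N 5/7 ✓
(3,2)N 4/7 ✗
(3,3)N 3/6 ✗
(4,0)N 2/5 ✗
(4,1)S 4/8 ✗
(4,2)S 4/7 ✗
(4,3)S 4/6 ✓
(4,4)S 2/3 ✓
(5,0)S 4/5 ✓
(5,1)S 7/8 ✓
(5,2)S 6/7 ✓
(5,4)S 2/4 ✗
(6,0)S 3/3 ✓
(6,1)S 5/5 ✓
(6,2)S 3/4 ✓
(6,3)N 1/4 ✗
(6,4)N 1/2 ✗
Unsatisfied: (1,0), (3,2), (3,3), (4,0), (4,1), (4,2), (5,4), (6,3), (6,4) — 9 in total.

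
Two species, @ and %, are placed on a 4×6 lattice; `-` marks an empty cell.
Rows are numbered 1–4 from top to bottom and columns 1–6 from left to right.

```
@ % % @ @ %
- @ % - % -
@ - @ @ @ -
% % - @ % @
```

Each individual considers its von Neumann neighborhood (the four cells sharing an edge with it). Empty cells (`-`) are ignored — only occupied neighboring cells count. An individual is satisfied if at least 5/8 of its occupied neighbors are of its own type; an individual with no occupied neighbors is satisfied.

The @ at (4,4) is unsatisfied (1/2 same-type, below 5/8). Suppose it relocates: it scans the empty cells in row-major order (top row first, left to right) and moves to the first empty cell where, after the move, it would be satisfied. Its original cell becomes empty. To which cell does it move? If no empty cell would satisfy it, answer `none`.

(2,1)

Vacating (4,4). Empty cells in order:
  (2,1): 3/3 same-type → satisfied — stop here.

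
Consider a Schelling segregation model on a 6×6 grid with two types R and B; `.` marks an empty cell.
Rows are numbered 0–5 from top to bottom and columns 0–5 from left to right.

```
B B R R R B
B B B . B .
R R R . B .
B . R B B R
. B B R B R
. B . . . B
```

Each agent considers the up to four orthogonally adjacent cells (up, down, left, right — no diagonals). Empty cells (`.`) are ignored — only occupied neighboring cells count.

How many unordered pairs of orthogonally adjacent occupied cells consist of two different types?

16

Scan each occupied cell's neighbors to the right and below so each pair is counted once.
Row 0: B(0,0)–B(0,1)= B(0,0)–B(1,0)= B(0,1)–R(0,2)≠ B(0,1)–B(1,1)= R(0,2)–R(0,3)= R(0,2)–B(1,2)≠ R(0,3)–R(0,4)= R(0,4)–B(0,5)≠ R(0,4)–B(1,4)≠  → 4/9 unlike.
Row 1: B(1,0)–B(1,1)= B(1,0)–R(2,0)≠ B(1,1)–B(1,2)= B(1,1)–R(2,1)≠ B(1,2)–R(2,2)≠ B(1,4)–B(2,4)=  → 3/6 unlike.
Row 2: R(2,0)–R(2,1)= R(2,0)–B(3,0)≠ R(2,1)–R(2,2)= R(2,2)–R(3,2)= B(2,4)–B(3,4)=  → 1/5 unlike.
Row 3: R(3,2)–B(3,3)≠ R(3,2)–B(4,2)≠ B(3,3)–B(3,4)= B(3,3)–R(4,3)≠ B(3,4)–R(3,5)≠ B(3,4)–B(4,4)= R(3,5)–R(4,5)=  → 4/7 unlike.
Row 4: B(4,1)–B(4,2)= B(4,1)–B(5,1)= B(4,2)–R(4,3)≠ R(4,3)–B(4,4)≠ B(4,4)–R(4,5)≠ R(4,5)–B(5,5)≠  → 4/6 unlike.
Total adjacent occupied pairs: 33; unlike-type pairs: 16.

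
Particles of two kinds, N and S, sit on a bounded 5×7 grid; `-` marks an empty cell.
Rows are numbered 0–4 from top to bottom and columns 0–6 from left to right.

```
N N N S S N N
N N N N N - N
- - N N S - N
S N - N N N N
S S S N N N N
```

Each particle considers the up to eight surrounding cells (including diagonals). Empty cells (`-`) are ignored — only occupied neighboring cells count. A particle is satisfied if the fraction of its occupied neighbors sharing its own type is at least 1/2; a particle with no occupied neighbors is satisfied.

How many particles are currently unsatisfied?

5

(0,0)N 3/3 ✓
(0,1)N 5/5 ✓
(0,2)N 4/5 ✓
(0,3)S 1/5 ✗
(0,4)S 1/4 ✗
(0,5)N 3/4 ✓
(0,6)N 2/2 ✓
(1,0)N 3/3 ✓
(1,1)N 6/6 ✓
(1,2)N 6/7 ✓
(1,3)N 5/8 ✓
(1,4)N 3/6 ✓
(1,6)N 3/3 ✓
(2,2)N 6/6 ✓
(2,3)N 6/7 ✓
(2,4)S 0/6 ✗
(2,6)N 3/3 ✓
(3,0)S 2/3 ✓
(3,1)N 1/5 ✗
(3,3)N 5/7 ✓
(3,4)N 6/7 ✓
(3,5)N 6/7 ✓
(3,6)N 4/4 ✓
(4,0)S 2/3 ✓
(4,1)S 3/4 ✓
(4,2)S 1/4 ✗
(4,3)N 3/4 ✓
(4,4)N 5/5 ✓
(4,5)N 5/5 ✓
(4,6)N 3/3 ✓
Unsatisfied: (0,3), (0,4), (2,4), (3,1), (4,2) — 5 in total.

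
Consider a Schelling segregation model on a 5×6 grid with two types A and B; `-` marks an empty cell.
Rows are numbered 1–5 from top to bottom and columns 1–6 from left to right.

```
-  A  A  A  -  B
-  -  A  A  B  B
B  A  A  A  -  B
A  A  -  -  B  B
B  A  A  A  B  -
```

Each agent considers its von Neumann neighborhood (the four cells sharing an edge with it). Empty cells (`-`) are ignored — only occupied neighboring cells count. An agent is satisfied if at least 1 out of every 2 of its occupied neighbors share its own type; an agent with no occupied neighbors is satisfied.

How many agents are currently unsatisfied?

3

(1,2)A 1/1 ✓
(1,3)A 3/3 ✓
(1,4)A 2/2 ✓
(1,6)B 1/1 ✓
(2,3)A 3/3 ✓
(2,4)A 3/4 ✓
(2,5)B 1/2 ✓
(2,6)B 3/3 ✓
(3,1)B 0/2 ✗
(3,2)A 2/3 ✓
(3,3)A 3/3 ✓
(3,4)A 2/2 ✓
(3,6)B 2/2 ✓
(4,1)A 1/3 ✗
(4,2)A 3/3 ✓
(4,5)B 2/2 ✓
(4,6)B 2/2 ✓
(5,1)B 0/2 ✗
(5,2)A 2/3 ✓
(5,3)A 2/2 ✓
(5,4)A 1/2 ✓
(5,5)B 1/2 ✓
Unsatisfied: (3,1), (4,1), (5,1) — 3 in total.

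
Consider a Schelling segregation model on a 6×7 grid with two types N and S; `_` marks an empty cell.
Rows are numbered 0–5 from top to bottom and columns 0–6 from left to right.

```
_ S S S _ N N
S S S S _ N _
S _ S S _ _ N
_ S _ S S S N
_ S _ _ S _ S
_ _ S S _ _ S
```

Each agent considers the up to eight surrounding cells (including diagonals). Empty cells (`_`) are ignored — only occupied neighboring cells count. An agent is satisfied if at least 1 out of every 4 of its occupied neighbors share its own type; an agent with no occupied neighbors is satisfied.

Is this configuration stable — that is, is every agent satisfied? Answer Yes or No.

Row 0: (0,1)S 4/4 ✓ · (0,2)S 5/5 ✓ · (0,3)S 3/3 ✓ · (0,5)N 2/2 ✓ · (0,6)N 2/2 ✓
Row 1: (1,0)S 3/3 ✓ · (1,1)S 6/6 ✓ · (1,2)S 7/7 ✓ · (1,3)S 5/5 ✓ · (1,5)N 3/3 ✓
Row 2: (2,0)S 3/3 ✓ · (2,2)S 6/6 ✓ · (2,3)S 5/5 ✓ · (2,6)N 2/3 ✓
Row 3: (3,1)S 3/3 ✓ · (3,3)S 4/4 ✓ · (3,4)S 4/4 ✓ · (3,5)S 3/5 ✓ · (3,6)N 1/3 ✓
Row 4: (4,1)S 2/2 ✓ · (4,4)S 4/4 ✓ · (4,6)S 2/3 ✓
Row 5: (5,2)S 2/2 ✓ · (5,3)S 2/2 ✓ · (5,6)S 1/1 ✓
All meet the threshold, so the configuration is stable.

Yes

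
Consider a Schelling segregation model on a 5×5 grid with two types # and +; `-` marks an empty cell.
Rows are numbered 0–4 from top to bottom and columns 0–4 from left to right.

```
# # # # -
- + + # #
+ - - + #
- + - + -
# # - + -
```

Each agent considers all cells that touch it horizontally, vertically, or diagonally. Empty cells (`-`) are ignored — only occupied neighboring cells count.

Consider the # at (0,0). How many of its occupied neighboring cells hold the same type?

1

Occupied neighbors of (0,0): (0,1)=#, (1,1)=+.
Same type (#): 1 of 2.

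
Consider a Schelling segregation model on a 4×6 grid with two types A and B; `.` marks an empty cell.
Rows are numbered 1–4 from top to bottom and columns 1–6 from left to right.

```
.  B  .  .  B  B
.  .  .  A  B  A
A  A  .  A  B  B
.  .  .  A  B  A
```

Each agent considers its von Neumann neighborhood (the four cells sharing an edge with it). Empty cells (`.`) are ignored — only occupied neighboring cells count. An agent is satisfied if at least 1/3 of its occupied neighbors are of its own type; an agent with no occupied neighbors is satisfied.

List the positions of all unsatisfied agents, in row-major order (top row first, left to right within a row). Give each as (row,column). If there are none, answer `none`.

Row 1: (1,2)B 0/0 ✓ · (1,5)B 2/2 ✓ · (1,6)B 1/2 ✓
Row 2: (2,4)A 1/2 ✓ · (2,5)B 2/4 ✓ · (2,6)A 0/3 ✗
Row 3: (3,1)A 1/1 ✓ · (3,2)A 1/1 ✓ · (3,4)A 2/3 ✓ · (3,5)B 3/4 ✓ · (3,6)B 1/3 ✓
Row 4: (4,4)A 1/2 ✓ · (4,5)B 1/3 ✓ · (4,6)A 0/2 ✗

(2,6), (4,6)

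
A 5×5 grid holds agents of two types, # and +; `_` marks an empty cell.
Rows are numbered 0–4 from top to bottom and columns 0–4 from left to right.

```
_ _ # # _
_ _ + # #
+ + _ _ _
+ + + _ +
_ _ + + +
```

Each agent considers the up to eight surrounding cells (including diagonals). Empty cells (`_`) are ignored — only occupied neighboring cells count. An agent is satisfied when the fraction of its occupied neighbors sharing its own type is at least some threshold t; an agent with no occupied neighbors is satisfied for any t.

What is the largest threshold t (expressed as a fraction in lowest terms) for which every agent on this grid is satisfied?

Row 0: (0,2)# 2/3 · (0,3)# 3/4
Row 1: (1,2)+ 1/4 · (1,3)# 3/4 · (1,4)# 2/2
Row 2: (2,0)+ 3/3 · (2,1)+ 5/5
Row 3: (3,0)+ 3/3 · (3,1)+ 5/5 · (3,2)+ 4/4 · (3,4)+ 2/2
Row 4: (4,2)+ 3/3 · (4,3)+ 4/4 · (4,4)+ 2/2
The smallest same-type fraction is 1/4 at (1,2), which reduces to 1/4. Any threshold above that leaves this agent unsatisfied.

1/4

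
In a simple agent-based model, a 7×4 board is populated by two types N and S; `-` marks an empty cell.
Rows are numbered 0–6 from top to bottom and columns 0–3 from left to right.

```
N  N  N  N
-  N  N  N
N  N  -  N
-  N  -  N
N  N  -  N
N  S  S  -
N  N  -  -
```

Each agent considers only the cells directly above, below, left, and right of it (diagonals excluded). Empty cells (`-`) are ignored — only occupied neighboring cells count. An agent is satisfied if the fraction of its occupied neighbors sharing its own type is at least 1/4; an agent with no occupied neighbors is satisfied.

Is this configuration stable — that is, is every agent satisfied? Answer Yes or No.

Yes

(0,0)N 1/1 satisfied
(0,1)N 3/3 satisfied
(0,2)N 3/3 satisfied
(0,3)N 2/2 satisfied
(1,1)N 3/3 satisfied
(1,2)N 3/3 satisfied
(1,3)N 3/3 satisfied
(2,0)N 1/1 satisfied
(2,1)N 3/3 satisfied
(2,3)N 2/2 satisfied
(3,1)N 2/2 satisfied
(3,3)N 2/2 satisfied
(4,0)N 2/2 satisfied
(4,1)N 2/3 satisfied
(4,3)N 1/1 satisfied
(5,0)N 2/3 satisfied
(5,1)S 1/4 satisfied
(5,2)S 1/1 satisfied
(6,0)N 2/2 satisfied
(6,1)N 1/2 satisfied
All meet the threshold, so the configuration is stable.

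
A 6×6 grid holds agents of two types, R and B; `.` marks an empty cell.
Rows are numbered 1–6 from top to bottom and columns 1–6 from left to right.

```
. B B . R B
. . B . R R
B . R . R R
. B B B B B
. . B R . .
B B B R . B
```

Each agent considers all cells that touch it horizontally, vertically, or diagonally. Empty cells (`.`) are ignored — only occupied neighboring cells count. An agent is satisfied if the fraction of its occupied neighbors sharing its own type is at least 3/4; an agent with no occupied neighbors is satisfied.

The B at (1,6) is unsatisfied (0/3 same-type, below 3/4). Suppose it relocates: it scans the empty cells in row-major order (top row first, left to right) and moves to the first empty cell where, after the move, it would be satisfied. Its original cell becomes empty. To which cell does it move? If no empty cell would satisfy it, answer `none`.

(1,1)

Vacating (1,6). Empty cells in order:
  (1,1): 1/1 same-type → satisfied — stop here.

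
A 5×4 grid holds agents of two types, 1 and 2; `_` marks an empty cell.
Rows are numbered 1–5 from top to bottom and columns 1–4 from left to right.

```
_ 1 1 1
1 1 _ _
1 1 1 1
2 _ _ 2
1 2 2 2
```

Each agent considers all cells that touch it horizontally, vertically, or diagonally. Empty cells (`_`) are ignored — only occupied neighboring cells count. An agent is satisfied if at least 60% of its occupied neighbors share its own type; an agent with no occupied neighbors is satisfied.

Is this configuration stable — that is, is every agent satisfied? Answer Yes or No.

No

Row 1: (1,2)1 3/3 ✓ · (1,3)1 3/3 ✓ · (1,4)1 1/1 ✓
Row 2: (2,1)1 4/4 ✓ · (2,2)1 6/6 ✓
Row 3: (3,1)1 3/4 ✓ · (3,2)1 4/5 ✓ · (3,3)1 3/4 ✓ · (3,4)1 1/2 ✗
Row 4: (4,1)2 1/4 ✗ · (4,4)2 2/4 ✗
Row 5: (5,1)1 0/2 ✗ · (5,2)2 2/3 ✓ · (5,3)2 3/3 ✓ · (5,4)2 2/2 ✓
For instance (3,4) has only 1/2 same-type neighbors, below 3/5.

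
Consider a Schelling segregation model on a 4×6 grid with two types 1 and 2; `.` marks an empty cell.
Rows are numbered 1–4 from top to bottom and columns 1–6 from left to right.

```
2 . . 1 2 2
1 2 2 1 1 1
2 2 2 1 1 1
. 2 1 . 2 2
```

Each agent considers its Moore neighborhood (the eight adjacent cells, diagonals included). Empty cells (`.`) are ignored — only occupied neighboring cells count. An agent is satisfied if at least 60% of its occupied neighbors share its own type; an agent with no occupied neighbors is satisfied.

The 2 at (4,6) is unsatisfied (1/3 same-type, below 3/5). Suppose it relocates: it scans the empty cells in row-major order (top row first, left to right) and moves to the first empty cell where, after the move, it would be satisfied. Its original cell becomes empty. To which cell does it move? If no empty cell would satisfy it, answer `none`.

(1,2)

Vacating (4,6). Empty cells in order:
  (1,2): 3/4 same-type → satisfied — stop here.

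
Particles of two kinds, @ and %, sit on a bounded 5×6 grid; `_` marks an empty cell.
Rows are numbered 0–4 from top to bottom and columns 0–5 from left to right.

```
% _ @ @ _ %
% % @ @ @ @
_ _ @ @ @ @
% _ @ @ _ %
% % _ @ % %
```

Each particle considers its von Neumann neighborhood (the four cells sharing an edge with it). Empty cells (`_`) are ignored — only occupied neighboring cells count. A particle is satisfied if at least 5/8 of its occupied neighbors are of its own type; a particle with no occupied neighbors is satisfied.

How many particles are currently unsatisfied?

Row 0: (0,0)% 1/1 ok · (0,2)@ 2/2 ok · (0,3)@ 2/2 ok · (0,5)% 0/1 unhappy
Row 1: (1,0)% 2/2 ok · (1,1)% 1/2 unhappy · (1,2)@ 3/4 ok · (1,3)@ 4/4 ok · (1,4)@ 3/3 ok · (1,5)@ 2/3 ok
Row 2: (2,2)@ 3/3 ok · (2,3)@ 4/4 ok · (2,4)@ 3/3 ok · (2,5)@ 2/3 ok
Row 3: (3,0)% 1/1 ok · (3,2)@ 2/2 ok · (3,3)@ 3/3 ok · (3,5)% 1/2 unhappy
Row 4: (4,0)% 2/2 ok · (4,1)% 1/1 ok · (4,3)@ 1/2 unhappy · (4,4)% 1/2 unhappy · (4,5)% 2/2 ok
Unsatisfied: (0,5), (1,1), (3,5), (4,3), (4,4) — 5 in total.

5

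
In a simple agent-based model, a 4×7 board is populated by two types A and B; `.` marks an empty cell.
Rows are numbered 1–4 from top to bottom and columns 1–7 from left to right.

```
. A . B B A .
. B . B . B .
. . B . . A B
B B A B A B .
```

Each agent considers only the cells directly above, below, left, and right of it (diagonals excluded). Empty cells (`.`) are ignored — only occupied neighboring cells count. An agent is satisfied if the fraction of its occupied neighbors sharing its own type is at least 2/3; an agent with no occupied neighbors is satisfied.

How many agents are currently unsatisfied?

13

Row 1: (1,2)A 0/1 not · (1,4)B 2/2 satisfied · (1,5)B 1/2 not · (1,6)A 0/2 not
Row 2: (2,2)B 0/1 not · (2,4)B 1/1 satisfied · (2,6)B 0/2 not
Row 3: (3,3)B 0/1 not · (3,6)A 0/3 not · (3,7)B 0/1 not
Row 4: (4,1)B 1/1 satisfied · (4,2)B 1/2 not · (4,3)A 0/3 not · (4,4)B 0/2 not · (4,5)A 0/2 not · (4,6)B 0/2 not
Unsatisfied: (1,2), (1,5), (1,6), (2,2), (2,6), (3,3), (3,6), (3,7), (4,2), (4,3), (4,4), (4,5), (4,6) — 13 in total.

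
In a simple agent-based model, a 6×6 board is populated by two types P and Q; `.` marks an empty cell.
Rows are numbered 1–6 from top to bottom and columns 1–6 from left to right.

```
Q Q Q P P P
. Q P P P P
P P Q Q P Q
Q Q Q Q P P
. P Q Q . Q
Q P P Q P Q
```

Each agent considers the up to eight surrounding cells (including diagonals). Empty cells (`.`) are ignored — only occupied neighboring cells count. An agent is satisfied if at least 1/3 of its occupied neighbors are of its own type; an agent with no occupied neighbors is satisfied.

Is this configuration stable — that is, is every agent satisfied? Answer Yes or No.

No

(1,1)Q 2/2 satisfied
(1,2)Q 3/4 satisfied
(1,3)Q 2/5 satisfied
(1,4)P 4/5 satisfied
(1,5)P 5/5 satisfied
(1,6)P 3/3 satisfied
(2,2)Q 4/7 satisfied
(2,3)P 3/8 satisfied
(2,4)P 5/8 satisfied
(2,5)P 6/8 satisfied
(2,6)P 4/5 satisfied
(3,1)P 1/4 not
(3,2)P 2/7 not
(3,3)Q 5/8 satisfied
(3,4)Q 3/8 satisfied
(3,5)P 5/8 satisfied
(3,6)Q 0/5 not
(4,1)Q 1/4 not
(4,2)Q 4/7 satisfied
(4,3)Q 6/8 satisfied
(4,4)Q 5/7 satisfied
(4,5)P 2/7 not
(4,6)P 2/4 satisfied
(5,2)P 2/7 not
(5,3)Q 5/8 satisfied
(5,4)Q 4/7 satisfied
(5,6)Q 1/4 not
(6,1)Q 0/2 not
(6,2)P 2/4 satisfied
(6,3)P 2/5 satisfied
(6,4)Q 2/4 satisfied
(6,5)P 0/4 not
(6,6)Q 1/2 satisfied
For instance (3,1) has only 1/4 same-type neighbors, below 1/3.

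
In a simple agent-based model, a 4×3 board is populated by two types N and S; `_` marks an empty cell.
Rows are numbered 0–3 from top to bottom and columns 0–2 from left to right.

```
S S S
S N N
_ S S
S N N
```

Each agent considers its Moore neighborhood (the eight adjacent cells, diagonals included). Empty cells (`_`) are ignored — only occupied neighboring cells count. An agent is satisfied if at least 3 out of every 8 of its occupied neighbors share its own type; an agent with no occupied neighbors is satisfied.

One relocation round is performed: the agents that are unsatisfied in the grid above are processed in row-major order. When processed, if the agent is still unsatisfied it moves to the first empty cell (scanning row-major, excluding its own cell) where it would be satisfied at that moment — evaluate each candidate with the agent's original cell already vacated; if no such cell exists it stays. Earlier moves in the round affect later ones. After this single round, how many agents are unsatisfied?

1

Initially unsatisfied (in order): (0,2), (1,1), (1,2), (2,2), (3,1), (3,2).
  (0,2) → (2,0).
  (1,1) → (0,2).
  (1,2): no empty cell satisfies it; stays.
  (2,2) → (1,1).
  (3,1) → (2,2).
  (3,2): now satisfied by earlier moves; stays.
Resulting grid:
S S N
S S N
S S N
S _ N
Unsatisfied now: (0,2).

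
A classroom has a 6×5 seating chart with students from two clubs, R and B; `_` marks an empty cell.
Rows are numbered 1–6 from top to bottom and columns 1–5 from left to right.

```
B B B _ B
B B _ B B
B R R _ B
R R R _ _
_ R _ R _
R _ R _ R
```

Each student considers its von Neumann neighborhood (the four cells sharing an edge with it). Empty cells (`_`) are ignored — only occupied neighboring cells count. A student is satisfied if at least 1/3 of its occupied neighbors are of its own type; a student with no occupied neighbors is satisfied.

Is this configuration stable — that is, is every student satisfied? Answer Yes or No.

Row 1: (1,1)B 2/2 ✓ · (1,2)B 3/3 ✓ · (1,3)B 1/1 ✓ · (1,5)B 1/1 ✓
Row 2: (2,1)B 3/3 ✓ · (2,2)B 2/3 ✓ · (2,4)B 1/1 ✓ · (2,5)B 3/3 ✓
Row 3: (3,1)B 1/3 ✓ · (3,2)R 2/4 ✓ · (3,3)R 2/2 ✓ · (3,5)B 1/1 ✓
Row 4: (4,1)R 1/2 ✓ · (4,2)R 4/4 ✓ · (4,3)R 2/2 ✓
Row 5: (5,2)R 1/1 ✓ · (5,4)R 0/0 ✓
Row 6: (6,1)R 0/0 ✓ · (6,3)R 0/0 ✓ · (6,5)R 0/0 ✓
All meet the threshold, so the configuration is stable.

Yes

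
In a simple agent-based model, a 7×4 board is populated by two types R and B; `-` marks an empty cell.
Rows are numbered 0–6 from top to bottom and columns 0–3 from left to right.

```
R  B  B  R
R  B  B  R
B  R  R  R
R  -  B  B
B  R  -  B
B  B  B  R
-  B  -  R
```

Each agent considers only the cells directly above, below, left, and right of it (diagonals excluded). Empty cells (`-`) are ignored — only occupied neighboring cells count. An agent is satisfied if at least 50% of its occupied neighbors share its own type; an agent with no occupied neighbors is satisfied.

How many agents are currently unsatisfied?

(0,0)R 1/2 ✓
(0,1)B 2/3 ✓
(0,2)B 2/3 ✓
(0,3)R 1/2 ✓
(1,0)R 1/3 ✗
(1,1)B 2/4 ✓
(1,2)B 2/4 ✓
(1,3)R 2/3 ✓
(2,0)B 0/3 ✗
(2,1)R 1/3 ✗
(2,2)R 2/4 ✓
(2,3)R 2/3 ✓
(3,0)R 0/2 ✗
(3,2)B 1/2 ✓
(3,3)B 2/3 ✓
(4,0)B 1/3 ✗
(4,1)R 0/2 ✗
(4,3)B 1/2 ✓
(5,0)B 2/2 ✓
(5,1)B 3/4 ✓
(5,2)B 1/2 ✓
(5,3)R 1/3 ✗
(6,1)B 1/1 ✓
(6,3)R 1/1 ✓
Unsatisfied: (1,0), (2,0), (2,1), (3,0), (4,0), (4,1), (5,3) — 7 in total.

7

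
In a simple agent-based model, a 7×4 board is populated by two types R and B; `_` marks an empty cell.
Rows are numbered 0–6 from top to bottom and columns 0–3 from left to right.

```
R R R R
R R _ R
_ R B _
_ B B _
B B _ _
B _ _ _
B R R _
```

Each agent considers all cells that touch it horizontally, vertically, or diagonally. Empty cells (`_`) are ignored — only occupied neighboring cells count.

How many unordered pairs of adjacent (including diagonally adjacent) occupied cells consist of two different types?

7

Scan each occupied cell's neighbors to the right and below (and the two forward diagonals) so each pair is counted once.
Row 0: R(0,0)–R(0,1)= R(0,0)–R(1,0)= R(0,0)–R(1,1)= R(0,1)–R(0,2)= R(0,1)–R(1,1)= R(0,1)–R(1,0)= R(0,2)–R(0,3)= R(0,2)–R(1,3)= R(0,2)–R(1,1)= R(0,3)–R(1,3)=  → 0/10 unlike.
Row 1: R(1,0)–R(1,1)= R(1,0)–R(2,1)= R(1,1)–R(2,1)= R(1,1)–B(2,2)≠ R(1,3)–B(2,2)≠  → 2/5 unlike.
Row 2: R(2,1)–B(2,2)≠ R(2,1)–B(3,1)≠ R(2,1)–B(3,2)≠ B(2,2)–B(3,2)= B(2,2)–B(3,1)=  → 3/5 unlike.
Row 3: B(3,1)–B(3,2)= B(3,1)–B(4,1)= B(3,1)–B(4,0)= B(3,2)–B(4,1)=  → 0/4 unlike.
Row 4: B(4,0)–B(4,1)= B(4,0)–B(5,0)= B(4,1)–B(5,0)=  → 0/3 unlike.
Row 5: B(5,0)–B(6,0)= B(5,0)–R(6,1)≠  → 1/2 unlike.
Row 6: B(6,0)–R(6,1)≠ R(6,1)–R(6,2)=  → 1/2 unlike.
Total adjacent occupied pairs: 31; unlike-type pairs: 7.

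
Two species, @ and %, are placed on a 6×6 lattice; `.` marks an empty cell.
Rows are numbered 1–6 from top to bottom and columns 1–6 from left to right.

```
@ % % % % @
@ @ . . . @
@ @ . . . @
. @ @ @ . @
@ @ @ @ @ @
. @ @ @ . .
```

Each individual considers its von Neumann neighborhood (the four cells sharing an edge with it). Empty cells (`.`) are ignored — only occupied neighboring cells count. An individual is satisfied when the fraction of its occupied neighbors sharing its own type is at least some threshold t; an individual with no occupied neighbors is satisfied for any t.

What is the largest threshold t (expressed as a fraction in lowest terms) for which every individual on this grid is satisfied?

1/3

(1,1)@ 1/2
(1,2)% 1/3
(1,3)% 2/2
(1,4)% 2/2
(1,5)% 1/2
(1,6)@ 1/2
(2,1)@ 3/3
(2,2)@ 2/3
(2,6)@ 2/2
(3,1)@ 2/2
(3,2)@ 3/3
(3,6)@ 2/2
(4,2)@ 3/3
(4,3)@ 3/3
(4,4)@ 2/2
(4,6)@ 2/2
(5,1)@ 1/1
(5,2)@ 4/4
(5,3)@ 4/4
(5,4)@ 4/4
(5,5)@ 2/2
(5,6)@ 2/2
(6,2)@ 2/2
(6,3)@ 3/3
(6,4)@ 2/2
The smallest same-type fraction is 1/3 at (1,2), which reduces to 1/3. Any threshold above that leaves this individual unsatisfied.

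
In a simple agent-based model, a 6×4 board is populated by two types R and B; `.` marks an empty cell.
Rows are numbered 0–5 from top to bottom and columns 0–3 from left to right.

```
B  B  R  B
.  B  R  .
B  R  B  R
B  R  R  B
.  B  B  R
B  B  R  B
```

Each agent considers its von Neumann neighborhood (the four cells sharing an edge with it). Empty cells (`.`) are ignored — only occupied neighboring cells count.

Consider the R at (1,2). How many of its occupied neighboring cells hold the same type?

1

Occupied neighbors of (1,2): (0,2)=R, (2,2)=B, (1,1)=B.
Same type (R): 1 of 3.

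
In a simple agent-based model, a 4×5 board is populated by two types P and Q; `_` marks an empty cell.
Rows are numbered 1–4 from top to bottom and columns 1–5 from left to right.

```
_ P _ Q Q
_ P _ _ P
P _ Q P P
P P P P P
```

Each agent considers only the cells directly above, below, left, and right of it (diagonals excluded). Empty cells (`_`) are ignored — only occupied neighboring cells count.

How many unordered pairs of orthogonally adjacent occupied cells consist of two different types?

Scan each occupied cell's neighbors to the right and below so each pair is counted once.
From row 1: 1 unlike of 3 pairs (running 1/3).
From row 2: 0 unlike of 1 pairs (running 1/4).
From row 3: 2 unlike of 6 pairs (running 3/10).
From row 4: 0 unlike of 4 pairs (running 3/14).
Total adjacent occupied pairs: 14; unlike-type pairs: 3.

3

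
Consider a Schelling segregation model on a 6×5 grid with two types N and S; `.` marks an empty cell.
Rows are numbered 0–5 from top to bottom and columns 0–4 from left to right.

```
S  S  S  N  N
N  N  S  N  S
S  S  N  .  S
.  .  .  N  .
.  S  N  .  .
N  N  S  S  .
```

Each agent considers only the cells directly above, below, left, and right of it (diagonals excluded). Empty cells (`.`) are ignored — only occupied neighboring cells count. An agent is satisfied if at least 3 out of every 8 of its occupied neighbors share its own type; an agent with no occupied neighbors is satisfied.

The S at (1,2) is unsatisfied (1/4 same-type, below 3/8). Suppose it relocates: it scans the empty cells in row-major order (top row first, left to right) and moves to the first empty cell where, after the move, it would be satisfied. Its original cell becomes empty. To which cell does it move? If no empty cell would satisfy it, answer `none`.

Vacating (1,2). Empty cells in order:
  (2,3): 1/4 same-type → still unsatisfied.
  (3,0): 1/1 same-type → satisfied — stop here.

(3,0)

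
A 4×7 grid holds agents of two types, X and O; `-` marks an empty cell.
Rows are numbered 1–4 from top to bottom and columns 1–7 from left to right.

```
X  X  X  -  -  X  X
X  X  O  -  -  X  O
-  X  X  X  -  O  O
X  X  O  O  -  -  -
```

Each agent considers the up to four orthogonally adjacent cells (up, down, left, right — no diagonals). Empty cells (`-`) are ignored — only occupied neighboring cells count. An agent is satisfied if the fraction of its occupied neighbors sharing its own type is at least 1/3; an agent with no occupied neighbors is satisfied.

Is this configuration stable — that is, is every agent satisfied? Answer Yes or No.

No

(1,1)X 2/2 ✓
(1,2)X 3/3 ✓
(1,3)X 1/2 ✓
(1,6)X 2/2 ✓
(1,7)X 1/2 ✓
(2,1)X 2/2 ✓
(2,2)X 3/4 ✓
(2,3)O 0/3 ✗
(2,6)X 1/3 ✓
(2,7)O 1/3 ✓
(3,2)X 3/3 ✓
(3,3)X 2/4 ✓
(3,4)X 1/2 ✓
(3,6)O 1/2 ✓
(3,7)O 2/2 ✓
(4,1)X 1/1 ✓
(4,2)X 2/3 ✓
(4,3)O 1/3 ✓
(4,4)O 1/2 ✓
For instance (2,3) has only 0/3 same-type neighbors, below 1/3.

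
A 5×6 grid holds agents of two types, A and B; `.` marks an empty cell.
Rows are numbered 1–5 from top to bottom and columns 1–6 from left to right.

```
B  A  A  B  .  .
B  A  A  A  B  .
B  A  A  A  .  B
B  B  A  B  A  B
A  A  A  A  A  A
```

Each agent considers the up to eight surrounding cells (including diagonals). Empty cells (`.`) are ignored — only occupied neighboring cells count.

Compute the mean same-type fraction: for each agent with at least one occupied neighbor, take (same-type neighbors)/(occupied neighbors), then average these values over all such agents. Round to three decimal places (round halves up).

0.542

(1,1)B 1/3
(1,2)A 3/5
(1,3)A 4/5
(1,4)B 1/4
(2,1)B 2/5
(2,2)A 5/8
(2,3)A 7/8
(2,4)A 4/6
(2,5)B 2/4
(3,1)B 3/5
(3,2)A 4/8
(3,3)A 6/8
(3,4)A 5/7
(3,6)B 2/3
(4,1)B 2/5
(4,2)B 2/8
(4,3)A 6/8
(4,4)B 0/7
(4,5)A 4/7
(4,6)B 1/4
(5,1)A 1/3
(5,2)A 3/5
(5,3)A 3/5
(5,4)A 4/5
(5,5)A 3/5
(5,6)A 2/3
Sum over 26 agents: 1/3 + 3/5 + 4/5 + 1/4 + 2/5 + 5/8 + 7/8 + 4/6 + 2/4 + 3/5 + 4/8 + 6/8 + 5/7 + 2/3 + 2/5 + 2/8 + 6/8 + 0/7 + 4/7 + 1/4 + 1/3 + 3/5 + 3/5 + 4/5 + 3/5 + 2/3 = 5923/420; mean = 5923/420 ÷ 26 = 5923/10920 = 0.542399… → 0.542.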